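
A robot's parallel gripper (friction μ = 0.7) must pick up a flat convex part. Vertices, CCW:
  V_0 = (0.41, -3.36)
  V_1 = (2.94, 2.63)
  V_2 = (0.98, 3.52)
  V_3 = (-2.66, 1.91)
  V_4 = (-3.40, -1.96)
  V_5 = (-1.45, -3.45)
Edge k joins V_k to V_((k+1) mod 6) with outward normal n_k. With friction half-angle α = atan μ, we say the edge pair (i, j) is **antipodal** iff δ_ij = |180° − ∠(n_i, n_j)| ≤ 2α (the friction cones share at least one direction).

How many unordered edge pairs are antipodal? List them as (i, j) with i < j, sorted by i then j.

count = 6; pairs: (0,2), (0,3), (1,4), (1,5), (2,4), (2,5)

α = atan 0.7 = 34.99°;  2α = 69.98°
n_0 = (+0.9212, -0.3891)
n_1 = (+0.4135, +0.9105)
n_2 = (-0.4045, +0.9145)
n_3 = (-0.9822, +0.1878)
n_4 = (-0.6071, -0.7946)
n_5 = (+0.0483, -0.9988)
  (0,1): δ = 91.52°  ·
  (0,2): δ = 43.24°  ✓
  (0,3): δ = 12.07°  ✓
  (0,4): δ = 75.51°  ·
  (0,5): δ = 115.67°  ·
  (1,2): δ = 131.72°  ·
  (1,3): δ = 76.40°  ·
  (1,4): δ = 12.96°  ✓
  (1,5): δ = 27.19°  ✓
  (2,3): δ = 124.69°  ·
  (2,4): δ = 61.24°  ✓
  (2,5): δ = 21.09°  ✓
  (3,4): δ = 116.56°  ·
  (3,5): δ = 76.40°  ·
  (4,5): δ = 139.85°  ·
antipodal pairs: 6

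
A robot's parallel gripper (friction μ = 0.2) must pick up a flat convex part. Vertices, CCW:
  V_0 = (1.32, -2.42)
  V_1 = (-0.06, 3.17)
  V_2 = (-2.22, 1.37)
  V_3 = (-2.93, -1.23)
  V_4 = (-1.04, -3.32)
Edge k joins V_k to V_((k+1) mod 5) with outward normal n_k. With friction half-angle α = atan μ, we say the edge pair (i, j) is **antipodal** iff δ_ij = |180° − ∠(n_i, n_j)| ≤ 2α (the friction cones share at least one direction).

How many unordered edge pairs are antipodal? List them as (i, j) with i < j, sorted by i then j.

α = atan 0.2 = 11.31°;  2α = 22.62°
n_0 = (+0.9709, +0.2397)
n_1 = (-0.6402, +0.7682)
n_2 = (-0.9647, +0.2634)
n_3 = (-0.7417, -0.6707)
n_4 = (+0.3563, -0.9344)
  (0,1): δ = 64.06°  ·
  (0,2): δ = 29.14°  ·
  (0,3): δ = 28.26°  ·
  (0,4): δ = 97.01°  ·
  (1,2): δ = 145.08°  ·
  (1,3): δ = 87.68°  ·
  (1,4): δ = 18.93°  ✓
  (2,3): δ = 122.60°  ·
  (2,4): δ = 53.85°  ·
  (3,4): δ = 111.25°  ·
antipodal pairs: 1

count = 1; pairs: (1,4)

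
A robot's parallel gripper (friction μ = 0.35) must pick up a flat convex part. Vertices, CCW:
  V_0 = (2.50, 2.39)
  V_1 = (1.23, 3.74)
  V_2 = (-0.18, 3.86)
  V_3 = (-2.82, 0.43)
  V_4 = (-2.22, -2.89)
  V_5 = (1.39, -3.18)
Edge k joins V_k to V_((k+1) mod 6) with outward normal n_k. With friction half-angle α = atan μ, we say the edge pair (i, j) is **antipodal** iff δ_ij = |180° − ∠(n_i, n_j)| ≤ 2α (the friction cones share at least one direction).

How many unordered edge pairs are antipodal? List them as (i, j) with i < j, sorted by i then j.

count = 4; pairs: (0,3), (1,4), (2,5), (3,5)

α = atan 0.35 = 19.29°;  2α = 38.58°
n_0 = (+0.7284, +0.6852)
n_1 = (+0.0848, +0.9964)
n_2 = (-0.7925, +0.6099)
n_3 = (-0.9841, -0.1778)
n_4 = (-0.0801, -0.9968)
n_5 = (+0.9807, -0.1954)
  (0,1): δ = 138.12°  ·
  (0,2): δ = 80.84°  ·
  (0,3): δ = 33.01°  ✓
  (0,4): δ = 42.16°  ·
  (0,5): δ = 125.48°  ·
  (1,2): δ = 122.72°  ·
  (1,3): δ = 74.89°  ·
  (1,4): δ = 0.27°  ✓
  (1,5): δ = 83.59°  ·
  (2,3): δ = 132.17°  ·
  (2,4): δ = 57.01°  ·
  (2,5): δ = 26.31°  ✓
  (3,4): δ = 104.84°  ·
  (3,5): δ = 21.51°  ✓
  (4,5): δ = 96.68°  ·
antipodal pairs: 4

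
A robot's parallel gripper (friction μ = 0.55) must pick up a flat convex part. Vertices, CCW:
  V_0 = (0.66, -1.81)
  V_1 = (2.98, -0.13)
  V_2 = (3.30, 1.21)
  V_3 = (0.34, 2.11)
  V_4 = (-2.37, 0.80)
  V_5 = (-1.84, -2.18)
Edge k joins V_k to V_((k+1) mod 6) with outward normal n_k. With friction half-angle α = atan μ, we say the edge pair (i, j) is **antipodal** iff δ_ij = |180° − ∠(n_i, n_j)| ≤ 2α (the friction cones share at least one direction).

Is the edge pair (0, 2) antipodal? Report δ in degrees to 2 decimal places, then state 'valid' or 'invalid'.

δ = 52.82°, valid

α = atan 0.55 = 28.81°;  2α = 57.62°
edge 0: e_0 = (+2.32, +1.68);  n_0 = (+0.5865, -0.8099)
edge 2: e_2 = (-2.96, +0.90);  n_2 = (+0.2909, +0.9568)
∠(n_0, n_2) = 127.18°
δ = |180° − 127.18°| = 52.82°
52.82° ≤ 2α = 57.62°  →  valid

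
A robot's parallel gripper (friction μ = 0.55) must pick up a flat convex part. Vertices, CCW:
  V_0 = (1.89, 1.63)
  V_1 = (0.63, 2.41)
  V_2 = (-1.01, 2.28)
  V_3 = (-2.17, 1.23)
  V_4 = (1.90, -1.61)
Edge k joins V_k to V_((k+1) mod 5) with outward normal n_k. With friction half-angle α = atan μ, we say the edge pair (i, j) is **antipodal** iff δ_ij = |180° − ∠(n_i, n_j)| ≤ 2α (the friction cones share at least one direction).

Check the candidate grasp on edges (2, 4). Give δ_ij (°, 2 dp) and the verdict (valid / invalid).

α = atan 0.55 = 28.81°;  2α = 57.62°
edge 2: e_2 = (-1.16, -1.05);  n_2 = (-0.6711, +0.7414)
edge 4: e_4 = (-0.01, +3.24);  n_4 = (+1.0000, +0.0031)
∠(n_2, n_4) = 131.97°
δ = |180° − 131.97°| = 48.03°
48.03° ≤ 2α = 57.62°  →  valid

δ = 48.03°, valid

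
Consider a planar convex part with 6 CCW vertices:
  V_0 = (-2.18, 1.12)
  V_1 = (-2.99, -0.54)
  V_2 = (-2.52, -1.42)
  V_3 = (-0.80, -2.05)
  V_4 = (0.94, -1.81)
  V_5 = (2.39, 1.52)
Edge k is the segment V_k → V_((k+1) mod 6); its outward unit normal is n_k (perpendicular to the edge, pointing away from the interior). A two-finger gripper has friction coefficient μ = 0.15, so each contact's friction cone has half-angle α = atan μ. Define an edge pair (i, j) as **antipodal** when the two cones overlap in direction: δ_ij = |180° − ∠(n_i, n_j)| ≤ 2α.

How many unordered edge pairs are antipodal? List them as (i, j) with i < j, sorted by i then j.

α = atan 0.15 = 8.53°;  2α = 17.06°
n_0 = (-0.8987, +0.4385)
n_1 = (-0.8821, -0.4711)
n_2 = (-0.3439, -0.9390)
n_3 = (+0.1366, -0.9906)
n_4 = (+0.9169, -0.3992)
n_5 = (-0.0872, +0.9962)
  (0,1): δ = 125.88°  ·
  (0,2): δ = 84.11°  ·
  (0,3): δ = 56.14°  ·
  (0,4): δ = 2.48°  ✓
  (0,5): δ = 121.01°  ·
  (1,2): δ = 138.22°  ·
  (1,3): δ = 110.25°  ·
  (1,4): δ = 51.64°  ·
  (1,5): δ = 66.90°  ·
  (2,3): δ = 152.03°  ·
  (2,4): δ = 93.41°  ·
  (2,5): δ = 25.12°  ·
  (3,4): δ = 121.38°  ·
  (3,5): δ = 2.85°  ✓
  (4,5): δ = 61.47°  ·
antipodal pairs: 2

count = 2; pairs: (0,4), (3,5)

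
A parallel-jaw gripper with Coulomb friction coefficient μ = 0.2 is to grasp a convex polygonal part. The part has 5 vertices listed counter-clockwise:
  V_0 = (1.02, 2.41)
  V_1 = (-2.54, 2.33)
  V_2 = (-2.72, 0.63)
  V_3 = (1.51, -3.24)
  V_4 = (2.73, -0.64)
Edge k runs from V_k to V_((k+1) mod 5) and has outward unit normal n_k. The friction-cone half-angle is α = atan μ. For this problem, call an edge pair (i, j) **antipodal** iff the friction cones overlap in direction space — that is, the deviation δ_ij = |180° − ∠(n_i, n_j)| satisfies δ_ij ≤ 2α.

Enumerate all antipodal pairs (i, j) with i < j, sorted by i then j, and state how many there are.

α = atan 0.2 = 11.31°;  2α = 22.62°
n_0 = (-0.0225, +0.9997)
n_1 = (-0.9944, +0.1053)
n_2 = (-0.6750, -0.7378)
n_3 = (+0.9053, -0.4248)
n_4 = (+0.8723, +0.4890)
  (0,1): δ = 97.33°  ·
  (0,2): δ = 43.74°  ·
  (0,3): δ = 63.58°  ·
  (0,4): δ = 117.99°  ·
  (1,2): δ = 126.41°  ·
  (1,3): δ = 19.09°  ✓
  (1,4): δ = 35.32°  ·
  (2,3): δ = 72.68°  ·
  (2,4): δ = 18.27°  ✓
  (3,4): δ = 125.59°  ·
antipodal pairs: 2

count = 2; pairs: (1,3), (2,4)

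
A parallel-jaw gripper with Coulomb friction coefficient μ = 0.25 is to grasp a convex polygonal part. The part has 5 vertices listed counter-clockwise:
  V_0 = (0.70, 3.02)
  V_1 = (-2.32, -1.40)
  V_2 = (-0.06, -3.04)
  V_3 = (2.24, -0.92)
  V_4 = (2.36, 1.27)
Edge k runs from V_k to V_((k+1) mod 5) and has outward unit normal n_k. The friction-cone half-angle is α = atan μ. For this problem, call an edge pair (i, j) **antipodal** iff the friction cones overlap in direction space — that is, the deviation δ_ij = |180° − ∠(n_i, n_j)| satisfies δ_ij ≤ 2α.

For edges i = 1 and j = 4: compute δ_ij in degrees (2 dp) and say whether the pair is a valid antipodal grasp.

α = atan 0.25 = 14.04°;  2α = 28.07°
edge 1: e_1 = (+2.26, -1.64);  n_1 = (-0.5873, -0.8094)
edge 4: e_4 = (-1.66, +1.75);  n_4 = (+0.7255, +0.6882)
∠(n_1, n_4) = 169.46°
δ = |180° − 169.46°| = 10.54°
10.54° ≤ 2α = 28.07°  →  valid

δ = 10.54°, valid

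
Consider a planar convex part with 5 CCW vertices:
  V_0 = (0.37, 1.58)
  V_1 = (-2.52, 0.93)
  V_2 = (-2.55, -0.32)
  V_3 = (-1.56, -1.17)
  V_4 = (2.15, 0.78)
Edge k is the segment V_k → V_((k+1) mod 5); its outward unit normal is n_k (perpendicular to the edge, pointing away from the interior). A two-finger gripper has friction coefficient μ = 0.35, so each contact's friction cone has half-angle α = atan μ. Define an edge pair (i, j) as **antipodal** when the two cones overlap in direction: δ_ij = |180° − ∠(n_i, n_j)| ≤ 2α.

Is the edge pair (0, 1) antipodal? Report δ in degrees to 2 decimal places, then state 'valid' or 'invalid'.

δ = 104.05°, invalid

α = atan 0.35 = 19.29°;  2α = 38.58°
edge 0: e_0 = (-2.89, -0.65);  n_0 = (-0.2194, +0.9756)
edge 1: e_1 = (-0.03, -1.25);  n_1 = (-0.9997, +0.0240)
∠(n_0, n_1) = 75.95°
δ = |180° − 75.95°| = 104.05°
104.05° > 2α = 38.58°  →  invalid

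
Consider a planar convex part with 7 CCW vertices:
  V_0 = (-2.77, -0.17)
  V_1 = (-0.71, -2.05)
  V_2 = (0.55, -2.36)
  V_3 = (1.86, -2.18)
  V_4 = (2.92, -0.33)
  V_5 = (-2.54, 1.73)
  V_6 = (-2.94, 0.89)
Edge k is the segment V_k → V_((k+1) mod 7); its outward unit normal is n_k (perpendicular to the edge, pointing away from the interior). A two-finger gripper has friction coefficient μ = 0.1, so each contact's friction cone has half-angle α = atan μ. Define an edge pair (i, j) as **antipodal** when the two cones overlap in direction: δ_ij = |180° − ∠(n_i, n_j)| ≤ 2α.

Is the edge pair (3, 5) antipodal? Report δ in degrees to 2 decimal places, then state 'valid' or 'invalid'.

δ = 4.35°, valid

α = atan 0.1 = 5.71°;  2α = 11.42°
edge 3: e_3 = (+1.06, +1.85);  n_3 = (+0.8677, -0.4971)
edge 5: e_5 = (-0.40, -0.84);  n_5 = (-0.9029, +0.4299)
∠(n_3, n_5) = 175.65°
δ = |180° − 175.65°| = 4.35°
4.35° ≤ 2α = 11.42°  →  valid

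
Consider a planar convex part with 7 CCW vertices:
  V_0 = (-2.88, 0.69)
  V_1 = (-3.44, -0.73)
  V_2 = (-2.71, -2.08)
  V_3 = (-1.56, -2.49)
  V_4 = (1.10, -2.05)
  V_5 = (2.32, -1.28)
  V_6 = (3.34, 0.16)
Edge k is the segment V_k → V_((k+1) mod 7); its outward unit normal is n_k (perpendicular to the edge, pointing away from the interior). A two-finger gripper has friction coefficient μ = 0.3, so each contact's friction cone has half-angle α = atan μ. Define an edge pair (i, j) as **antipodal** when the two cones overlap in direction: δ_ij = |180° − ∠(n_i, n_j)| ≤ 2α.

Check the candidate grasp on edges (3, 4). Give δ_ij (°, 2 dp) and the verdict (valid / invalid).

α = atan 0.3 = 16.70°;  2α = 33.40°
edge 3: e_3 = (+2.66, +0.44);  n_3 = (+0.1632, -0.9866)
edge 4: e_4 = (+1.22, +0.77);  n_4 = (+0.5337, -0.8457)
∠(n_3, n_4) = 22.87°
δ = |180° − 22.87°| = 157.13°
157.13° > 2α = 33.40°  →  invalid

δ = 157.13°, invalid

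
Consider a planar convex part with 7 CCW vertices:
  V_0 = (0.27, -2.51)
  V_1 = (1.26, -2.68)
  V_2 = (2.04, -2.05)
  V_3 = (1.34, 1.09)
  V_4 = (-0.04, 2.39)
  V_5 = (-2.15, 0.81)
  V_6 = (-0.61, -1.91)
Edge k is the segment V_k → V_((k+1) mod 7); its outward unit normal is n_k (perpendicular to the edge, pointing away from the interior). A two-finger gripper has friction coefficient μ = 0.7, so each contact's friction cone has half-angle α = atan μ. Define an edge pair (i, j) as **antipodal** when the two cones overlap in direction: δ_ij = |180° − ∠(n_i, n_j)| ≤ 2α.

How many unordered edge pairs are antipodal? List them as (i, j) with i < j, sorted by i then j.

α = atan 0.7 = 34.99°;  2α = 69.98°
n_0 = (-0.1692, -0.9856)
n_1 = (+0.6283, -0.7779)
n_2 = (+0.9760, +0.2176)
n_3 = (+0.6857, +0.7279)
n_4 = (-0.5994, +0.8005)
n_5 = (-0.8702, -0.4927)
n_6 = (-0.5633, -0.8262)
  (0,1): δ = 131.33°  ·
  (0,2): δ = 67.69°  ✓
  (0,3): δ = 33.55°  ✓
  (0,4): δ = 46.57°  ✓
  (0,5): δ = 129.26°  ·
  (0,6): δ = 155.46°  ·
  (1,2): δ = 116.36°  ·
  (1,3): δ = 82.22°  ·
  (1,4): δ = 2.10°  ✓
  (1,5): δ = 80.59°  ·
  (1,6): δ = 106.79°  ·
  (2,3): δ = 145.86°  ·
  (2,4): δ = 65.74°  ✓
  (2,5): δ = 16.95°  ✓
  (2,6): δ = 43.15°  ✓
  (3,4): δ = 99.88°  ·
  (3,5): δ = 17.19°  ✓
  (3,6): δ = 9.00°  ✓
  (4,5): δ = 97.31°  ·
  (4,6): δ = 71.11°  ·
  (5,6): δ = 153.80°  ·
antipodal pairs: 9

count = 9; pairs: (0,2), (0,3), (0,4), (1,4), (2,4), (2,5), (2,6), (3,5), (3,6)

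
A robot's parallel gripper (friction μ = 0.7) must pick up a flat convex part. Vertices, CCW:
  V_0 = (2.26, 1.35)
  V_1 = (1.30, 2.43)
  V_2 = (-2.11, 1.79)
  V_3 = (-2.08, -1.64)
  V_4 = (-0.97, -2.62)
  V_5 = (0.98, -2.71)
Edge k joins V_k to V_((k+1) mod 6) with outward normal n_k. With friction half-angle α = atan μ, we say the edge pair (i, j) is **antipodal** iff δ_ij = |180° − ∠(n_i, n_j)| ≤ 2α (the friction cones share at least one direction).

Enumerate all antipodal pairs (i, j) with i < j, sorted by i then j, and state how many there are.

count = 8; pairs: (0,2), (0,3), (0,4), (1,3), (1,4), (1,5), (2,5), (3,5)

α = atan 0.7 = 34.99°;  2α = 69.98°
n_0 = (+0.7474, +0.6644)
n_1 = (-0.1845, +0.9828)
n_2 = (-1.0000, -0.0087)
n_3 = (-0.6618, -0.7496)
n_4 = (-0.0461, -0.9989)
n_5 = (+0.9537, -0.3007)
  (0,1): δ = 121.00°  ·
  (0,2): δ = 41.13°  ✓
  (0,3): δ = 6.93°  ✓
  (0,4): δ = 45.72°  ✓
  (0,5): δ = 120.87°  ·
  (1,2): δ = 100.13°  ·
  (1,3): δ = 52.07°  ✓
  (1,4): δ = 13.27°  ✓
  (1,5): δ = 61.87°  ✓
  (2,3): δ = 131.94°  ·
  (2,4): δ = 93.14°  ·
  (2,5): δ = 18.00°  ✓
  (3,4): δ = 141.20°  ·
  (3,5): δ = 66.06°  ✓
  (4,5): δ = 104.86°  ·
antipodal pairs: 8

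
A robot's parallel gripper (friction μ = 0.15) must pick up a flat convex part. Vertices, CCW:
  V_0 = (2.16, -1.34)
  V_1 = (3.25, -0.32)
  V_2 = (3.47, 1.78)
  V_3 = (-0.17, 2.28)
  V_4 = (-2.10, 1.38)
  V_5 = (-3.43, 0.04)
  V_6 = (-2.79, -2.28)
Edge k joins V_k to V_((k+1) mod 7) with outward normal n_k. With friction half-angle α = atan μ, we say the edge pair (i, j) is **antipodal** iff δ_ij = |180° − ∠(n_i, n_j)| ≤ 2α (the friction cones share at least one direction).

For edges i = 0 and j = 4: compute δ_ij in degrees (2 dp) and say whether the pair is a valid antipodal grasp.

δ = 2.11°, valid

α = atan 0.15 = 8.53°;  2α = 17.06°
edge 0: e_0 = (+1.09, +1.02);  n_0 = (+0.6833, -0.7302)
edge 4: e_4 = (-1.33, -1.34);  n_4 = (-0.7098, +0.7045)
∠(n_0, n_4) = 177.89°
δ = |180° − 177.89°| = 2.11°
2.11° ≤ 2α = 17.06°  →  valid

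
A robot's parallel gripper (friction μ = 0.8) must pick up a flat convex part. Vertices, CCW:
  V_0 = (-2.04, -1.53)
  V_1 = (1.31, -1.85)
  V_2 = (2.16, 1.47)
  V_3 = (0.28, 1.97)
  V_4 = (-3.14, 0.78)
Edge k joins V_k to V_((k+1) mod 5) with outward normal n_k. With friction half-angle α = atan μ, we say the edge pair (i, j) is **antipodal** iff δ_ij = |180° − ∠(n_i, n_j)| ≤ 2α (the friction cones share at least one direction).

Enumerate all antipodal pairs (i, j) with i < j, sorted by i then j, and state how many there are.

α = atan 0.8 = 38.66°;  2α = 77.32°
n_0 = (-0.0951, -0.9955)
n_1 = (+0.9688, -0.2480)
n_2 = (+0.2570, +0.9664)
n_3 = (-0.3286, +0.9445)
n_4 = (-0.9029, -0.4299)
  (0,1): δ = 98.90°  ·
  (0,2): δ = 9.44°  ✓
  (0,3): δ = 24.64°  ✓
  (0,4): δ = 120.92°  ·
  (1,2): δ = 90.53°  ·
  (1,3): δ = 56.45°  ✓
  (1,4): δ = 39.82°  ✓
  (2,3): δ = 145.92°  ·
  (2,4): δ = 49.64°  ✓
  (3,4): δ = 83.72°  ·
antipodal pairs: 5

count = 5; pairs: (0,2), (0,3), (1,3), (1,4), (2,4)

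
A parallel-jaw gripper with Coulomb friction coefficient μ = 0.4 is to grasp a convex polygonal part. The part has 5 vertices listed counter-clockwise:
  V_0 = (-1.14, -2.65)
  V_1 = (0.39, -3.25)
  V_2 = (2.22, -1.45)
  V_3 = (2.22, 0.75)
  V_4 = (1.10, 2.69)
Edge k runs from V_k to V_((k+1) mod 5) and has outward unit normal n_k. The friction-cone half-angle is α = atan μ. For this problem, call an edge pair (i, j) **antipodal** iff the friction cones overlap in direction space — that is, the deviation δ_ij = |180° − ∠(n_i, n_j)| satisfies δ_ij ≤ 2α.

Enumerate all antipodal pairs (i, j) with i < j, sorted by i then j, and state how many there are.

count = 3; pairs: (0,3), (1,4), (2,4)

α = atan 0.4 = 21.80°;  2α = 43.60°
n_0 = (-0.3651, -0.9310)
n_1 = (+0.7012, -0.7129)
n_2 = (+1.0000, -0.0000)
n_3 = (+0.8660, +0.5000)
n_4 = (-0.9222, +0.3868)
  (0,1): δ = 114.06°  ·
  (0,2): δ = 68.59°  ·
  (0,3): δ = 38.59°  ✓
  (0,4): δ = 88.66°  ·
  (1,2): δ = 134.53°  ·
  (1,3): δ = 104.53°  ·
  (1,4): δ = 22.72°  ✓
  (2,3): δ = 150.00°  ·
  (2,4): δ = 22.76°  ✓
  (3,4): δ = 52.76°  ·
antipodal pairs: 3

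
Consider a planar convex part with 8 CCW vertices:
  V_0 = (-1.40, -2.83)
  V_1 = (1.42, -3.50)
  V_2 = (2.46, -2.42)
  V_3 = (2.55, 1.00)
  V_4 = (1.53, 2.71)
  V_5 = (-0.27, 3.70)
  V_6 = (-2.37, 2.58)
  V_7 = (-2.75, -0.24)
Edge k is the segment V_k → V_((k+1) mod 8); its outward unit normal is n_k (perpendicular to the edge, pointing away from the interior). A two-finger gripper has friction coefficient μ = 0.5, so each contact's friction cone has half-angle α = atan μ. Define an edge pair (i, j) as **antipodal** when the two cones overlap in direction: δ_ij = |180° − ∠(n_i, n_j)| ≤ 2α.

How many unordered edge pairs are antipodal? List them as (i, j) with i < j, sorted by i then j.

α = atan 0.5 = 26.57°;  2α = 53.13°
n_0 = (-0.2312, -0.9729)
n_1 = (+0.7203, -0.6936)
n_2 = (+0.9997, -0.0263)
n_3 = (+0.8588, +0.5123)
n_4 = (+0.4819, +0.8762)
n_5 = (-0.4706, +0.8824)
n_6 = (-0.9910, +0.1335)
n_7 = (-0.8868, -0.4622)
  (0,1): δ = 120.55°  ·
  (0,2): δ = 78.14°  ·
  (0,3): δ = 45.82°  ✓
  (0,4): δ = 15.45°  ✓
  (0,5): δ = 41.44°  ✓
  (0,6): δ = 95.69°  ·
  (0,7): δ = 130.90°  ·
  (1,2): δ = 137.59°  ·
  (1,3): δ = 105.27°  ·
  (1,4): δ = 74.89°  ·
  (1,5): δ = 18.01°  ✓
  (1,6): δ = 36.24°  ✓
  (1,7): δ = 71.45°  ·
  (2,3): δ = 147.68°  ·
  (2,4): δ = 117.30°  ·
  (2,5): δ = 60.42°  ·
  (2,6): δ = 6.17°  ✓
  (2,7): δ = 29.04°  ✓
  (3,4): δ = 149.63°  ·
  (3,5): δ = 92.74°  ·
  (3,6): δ = 38.49°  ✓
  (3,7): δ = 3.29°  ✓
  (4,5): δ = 123.12°  ·
  (4,6): δ = 68.86°  ·
  (4,7): δ = 33.66°  ✓
  (5,6): δ = 125.75°  ·
  (5,7): δ = 90.54°  ·
  (6,7): δ = 144.80°  ·
antipodal pairs: 10

count = 10; pairs: (0,3), (0,4), (0,5), (1,5), (1,6), (2,6), (2,7), (3,6), (3,7), (4,7)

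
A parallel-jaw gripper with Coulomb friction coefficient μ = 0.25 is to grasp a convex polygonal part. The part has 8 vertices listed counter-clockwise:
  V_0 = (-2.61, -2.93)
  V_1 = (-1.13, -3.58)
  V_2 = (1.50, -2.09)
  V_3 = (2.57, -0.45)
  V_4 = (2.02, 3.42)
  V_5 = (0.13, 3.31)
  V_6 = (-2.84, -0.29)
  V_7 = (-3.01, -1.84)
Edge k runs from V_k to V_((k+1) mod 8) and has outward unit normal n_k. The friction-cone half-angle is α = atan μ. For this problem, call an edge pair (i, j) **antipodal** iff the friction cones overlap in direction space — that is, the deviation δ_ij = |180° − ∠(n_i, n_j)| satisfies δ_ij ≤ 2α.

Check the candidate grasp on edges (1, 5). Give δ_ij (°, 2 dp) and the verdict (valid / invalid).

α = atan 0.25 = 14.04°;  2α = 28.07°
edge 1: e_1 = (+2.63, +1.49);  n_1 = (+0.4929, -0.8701)
edge 5: e_5 = (-2.97, -3.60);  n_5 = (-0.7714, +0.6364)
∠(n_1, n_5) = 159.06°
δ = |180° − 159.06°| = 20.94°
20.94° ≤ 2α = 28.07°  →  valid

δ = 20.94°, valid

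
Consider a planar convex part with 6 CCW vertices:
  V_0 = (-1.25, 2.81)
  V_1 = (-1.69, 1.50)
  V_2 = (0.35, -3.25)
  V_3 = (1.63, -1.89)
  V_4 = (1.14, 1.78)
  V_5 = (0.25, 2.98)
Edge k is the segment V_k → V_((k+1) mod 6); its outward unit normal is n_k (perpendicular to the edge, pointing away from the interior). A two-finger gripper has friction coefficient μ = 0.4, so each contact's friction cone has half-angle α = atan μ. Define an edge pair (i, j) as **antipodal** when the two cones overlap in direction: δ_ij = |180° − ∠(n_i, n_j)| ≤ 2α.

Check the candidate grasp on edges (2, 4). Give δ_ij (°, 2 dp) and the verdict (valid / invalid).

δ = 100.17°, invalid

α = atan 0.4 = 21.80°;  2α = 43.60°
edge 2: e_2 = (+1.28, +1.36);  n_2 = (+0.7282, -0.6854)
edge 4: e_4 = (-0.89, +1.20);  n_4 = (+0.8032, +0.5957)
∠(n_2, n_4) = 79.83°
δ = |180° − 79.83°| = 100.17°
100.17° > 2α = 43.60°  →  invalid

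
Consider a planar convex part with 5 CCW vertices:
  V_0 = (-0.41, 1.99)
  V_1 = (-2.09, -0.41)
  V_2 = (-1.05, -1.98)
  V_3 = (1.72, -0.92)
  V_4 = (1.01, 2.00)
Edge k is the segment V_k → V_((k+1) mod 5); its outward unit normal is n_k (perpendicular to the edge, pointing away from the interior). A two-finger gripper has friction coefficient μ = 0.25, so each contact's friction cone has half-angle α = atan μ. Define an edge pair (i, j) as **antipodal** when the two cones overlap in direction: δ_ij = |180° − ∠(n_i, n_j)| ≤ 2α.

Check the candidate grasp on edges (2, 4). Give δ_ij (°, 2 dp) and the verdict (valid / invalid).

δ = 20.54°, valid

α = atan 0.25 = 14.04°;  2α = 28.07°
edge 2: e_2 = (+2.77, +1.06);  n_2 = (+0.3574, -0.9340)
edge 4: e_4 = (-1.42, -0.01);  n_4 = (-0.0070, +1.0000)
∠(n_2, n_4) = 159.46°
δ = |180° − 159.46°| = 20.54°
20.54° ≤ 2α = 28.07°  →  valid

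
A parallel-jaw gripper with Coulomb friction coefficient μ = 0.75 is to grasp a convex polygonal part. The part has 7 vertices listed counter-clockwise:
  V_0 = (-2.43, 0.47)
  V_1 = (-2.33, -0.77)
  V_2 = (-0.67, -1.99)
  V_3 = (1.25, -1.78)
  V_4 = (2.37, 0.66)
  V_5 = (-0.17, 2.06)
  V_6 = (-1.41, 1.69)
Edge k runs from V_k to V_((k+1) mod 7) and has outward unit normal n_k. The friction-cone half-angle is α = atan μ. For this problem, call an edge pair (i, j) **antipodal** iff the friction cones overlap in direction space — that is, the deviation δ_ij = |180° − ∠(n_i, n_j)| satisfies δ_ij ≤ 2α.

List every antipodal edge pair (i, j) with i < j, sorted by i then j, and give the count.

α = atan 0.75 = 36.87°;  2α = 73.74°
n_0 = (-0.9968, -0.0804)
n_1 = (-0.5922, -0.8058)
n_2 = (+0.1087, -0.9941)
n_3 = (+0.9088, -0.4172)
n_4 = (+0.4827, +0.8758)
n_5 = (-0.2859, +0.9583)
n_6 = (-0.7672, +0.6414)
  (0,1): δ = 130.92°  ·
  (0,2): δ = 88.37°  ·
  (0,3): δ = 29.27°  ✓
  (0,4): δ = 56.53°  ✓
  (0,5): δ = 102.00°  ·
  (0,6): δ = 135.49°  ·
  (1,2): δ = 137.44°  ·
  (1,3): δ = 78.34°  ·
  (1,4): δ = 7.45°  ✓
  (1,5): δ = 52.93°  ✓
  (1,6): δ = 86.42°  ·
  (2,3): δ = 120.90°  ·
  (2,4): δ = 35.10°  ✓
  (2,5): δ = 10.37°  ✓
  (2,6): δ = 43.86°  ✓
  (3,4): δ = 94.21°  ·
  (3,5): δ = 48.73°  ✓
  (3,6): δ = 15.24°  ✓
  (4,5): δ = 134.52°  ·
  (4,6): δ = 101.04°  ·
  (5,6): δ = 146.51°  ·
antipodal pairs: 9

count = 9; pairs: (0,3), (0,4), (1,4), (1,5), (2,4), (2,5), (2,6), (3,5), (3,6)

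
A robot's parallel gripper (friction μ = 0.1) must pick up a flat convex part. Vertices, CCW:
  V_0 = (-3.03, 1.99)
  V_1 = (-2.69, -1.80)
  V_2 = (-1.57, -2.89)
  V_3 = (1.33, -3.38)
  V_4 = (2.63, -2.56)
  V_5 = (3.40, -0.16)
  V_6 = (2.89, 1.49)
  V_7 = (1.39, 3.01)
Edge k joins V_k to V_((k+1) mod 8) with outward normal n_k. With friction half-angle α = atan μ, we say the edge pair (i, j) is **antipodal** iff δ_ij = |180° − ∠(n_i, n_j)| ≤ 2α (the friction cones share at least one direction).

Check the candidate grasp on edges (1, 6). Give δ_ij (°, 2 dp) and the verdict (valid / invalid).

δ = 1.16°, valid

α = atan 0.1 = 5.71°;  2α = 11.42°
edge 1: e_1 = (+1.12, -1.09);  n_1 = (-0.6974, -0.7166)
edge 6: e_6 = (-1.50, +1.52);  n_6 = (+0.7118, +0.7024)
∠(n_1, n_6) = 178.84°
δ = |180° − 178.84°| = 1.16°
1.16° ≤ 2α = 11.42°  →  valid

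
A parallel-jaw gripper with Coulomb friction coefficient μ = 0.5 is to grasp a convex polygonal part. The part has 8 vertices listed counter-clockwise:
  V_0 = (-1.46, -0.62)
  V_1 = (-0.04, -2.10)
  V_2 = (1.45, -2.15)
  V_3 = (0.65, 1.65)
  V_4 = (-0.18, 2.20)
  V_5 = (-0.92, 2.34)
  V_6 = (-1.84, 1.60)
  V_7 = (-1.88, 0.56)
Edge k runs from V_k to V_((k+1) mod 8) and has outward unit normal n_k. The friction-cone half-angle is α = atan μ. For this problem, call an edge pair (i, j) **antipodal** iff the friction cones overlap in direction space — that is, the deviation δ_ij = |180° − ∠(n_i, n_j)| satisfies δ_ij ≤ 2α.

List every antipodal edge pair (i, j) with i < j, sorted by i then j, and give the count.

count = 9; pairs: (0,2), (0,3), (0,4), (1,3), (1,4), (1,5), (2,6), (2,7), (3,7)

α = atan 0.5 = 26.57°;  2α = 53.13°
n_0 = (-0.7216, -0.6923)
n_1 = (-0.0335, -0.9994)
n_2 = (+0.9785, +0.2060)
n_3 = (+0.5524, +0.8336)
n_4 = (+0.1859, +0.9826)
n_5 = (-0.6268, +0.7792)
n_6 = (-0.9993, +0.0384)
n_7 = (-0.9421, -0.3353)
  (0,1): δ = 135.74°  ·
  (0,2): δ = 31.93°  ✓
  (0,3): δ = 12.65°  ✓
  (0,4): δ = 35.47°  ✓
  (0,5): δ = 85.00°  ·
  (0,6): δ = 133.98°  ·
  (0,7): δ = 155.78°  ·
  (1,2): δ = 76.19°  ·
  (1,3): δ = 31.61°  ✓
  (1,4): δ = 8.79°  ✓
  (1,5): δ = 40.73°  ✓
  (1,6): δ = 89.72°  ·
  (1,7): δ = 111.51°  ·
  (2,3): δ = 135.42°  ·
  (2,4): δ = 112.60°  ·
  (2,5): δ = 63.08°  ·
  (2,6): δ = 14.09°  ✓
  (2,7): δ = 7.70°  ✓
  (3,4): δ = 157.18°  ·
  (3,5): δ = 107.66°  ·
  (3,6): δ = 58.67°  ·
  (3,7): δ = 36.88°  ✓
  (4,5): δ = 130.48°  ·
  (4,6): δ = 81.49°  ·
  (4,7): δ = 59.69°  ·
  (5,6): δ = 131.01°  ·
  (5,7): δ = 109.22°  ·
  (6,7): δ = 158.21°  ·
antipodal pairs: 9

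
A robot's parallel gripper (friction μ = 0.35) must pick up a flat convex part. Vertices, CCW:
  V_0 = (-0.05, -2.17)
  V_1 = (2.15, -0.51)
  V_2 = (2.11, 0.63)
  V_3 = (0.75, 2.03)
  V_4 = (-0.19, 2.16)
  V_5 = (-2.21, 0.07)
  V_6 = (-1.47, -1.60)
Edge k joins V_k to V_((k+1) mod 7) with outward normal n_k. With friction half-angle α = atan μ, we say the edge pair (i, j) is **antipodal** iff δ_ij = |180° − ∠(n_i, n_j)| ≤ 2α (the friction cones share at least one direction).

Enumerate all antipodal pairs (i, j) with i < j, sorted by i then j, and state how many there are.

count = 5; pairs: (0,4), (1,5), (2,5), (2,6), (3,6)

α = atan 0.35 = 19.29°;  2α = 38.58°
n_0 = (+0.6023, -0.7983)
n_1 = (+0.9994, +0.0351)
n_2 = (+0.7173, +0.6968)
n_3 = (+0.1370, +0.9906)
n_4 = (-0.7190, +0.6950)
n_5 = (-0.9143, -0.4051)
n_6 = (-0.3725, -0.9280)
  (0,1): δ = 125.03°  ·
  (0,2): δ = 82.87°  ·
  (0,3): δ = 44.91°  ·
  (0,4): δ = 8.94°  ✓
  (0,5): δ = 76.86°  ·
  (0,6): δ = 121.09°  ·
  (1,2): δ = 137.84°  ·
  (1,3): δ = 99.88°  ·
  (1,4): δ = 46.03°  ·
  (1,5): δ = 21.89°  ✓
  (1,6): δ = 66.12°  ·
  (2,3): δ = 142.04°  ·
  (2,4): δ = 88.19°  ·
  (2,5): δ = 20.27°  ✓
  (2,6): δ = 23.96°  ✓
  (3,4): δ = 126.15°  ·
  (3,5): δ = 58.23°  ·
  (3,6): δ = 14.00°  ✓
  (4,5): δ = 112.08°  ·
  (4,6): δ = 67.85°  ·
  (5,6): δ = 135.77°  ·
antipodal pairs: 5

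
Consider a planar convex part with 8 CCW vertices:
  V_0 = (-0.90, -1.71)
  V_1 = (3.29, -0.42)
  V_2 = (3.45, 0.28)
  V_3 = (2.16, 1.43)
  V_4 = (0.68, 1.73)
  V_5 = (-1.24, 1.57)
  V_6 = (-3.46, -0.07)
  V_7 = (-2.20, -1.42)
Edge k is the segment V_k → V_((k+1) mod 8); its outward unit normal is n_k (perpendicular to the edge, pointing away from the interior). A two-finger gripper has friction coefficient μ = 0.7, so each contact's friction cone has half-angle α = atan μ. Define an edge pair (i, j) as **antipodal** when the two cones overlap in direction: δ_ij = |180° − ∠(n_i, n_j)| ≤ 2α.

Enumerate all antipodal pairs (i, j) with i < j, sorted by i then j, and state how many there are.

α = atan 0.7 = 34.99°;  2α = 69.98°
n_0 = (+0.2942, -0.9557)
n_1 = (+0.9749, -0.2228)
n_2 = (+0.6654, +0.7465)
n_3 = (+0.1987, +0.9801)
n_4 = (-0.0830, +0.9965)
n_5 = (-0.5942, +0.8043)
n_6 = (-0.7311, -0.6823)
n_7 = (-0.2177, -0.9760)
  (0,1): δ = 119.99°  ·
  (0,2): δ = 58.83°  ✓
  (0,3): δ = 28.57°  ✓
  (0,4): δ = 12.35°  ✓
  (0,5): δ = 19.34°  ✓
  (0,6): δ = 115.91°  ·
  (0,7): δ = 150.31°  ·
  (1,2): δ = 118.84°  ·
  (1,3): δ = 88.58°  ·
  (1,4): δ = 72.36°  ·
  (1,5): δ = 40.67°  ✓
  (1,6): δ = 55.90°  ✓
  (1,7): δ = 90.30°  ·
  (2,3): δ = 149.74°  ·
  (2,4): δ = 133.52°  ·
  (2,5): δ = 101.83°  ·
  (2,6): δ = 5.26°  ✓
  (2,7): δ = 29.14°  ✓
  (3,4): δ = 163.78°  ·
  (3,5): δ = 132.09°  ·
  (3,6): δ = 35.52°  ✓
  (3,7): δ = 1.12°  ✓
  (4,5): δ = 148.31°  ·
  (4,6): δ = 51.74°  ✓
  (4,7): δ = 17.34°  ✓
  (5,6): δ = 83.43°  ·
  (5,7): δ = 49.03°  ✓
  (6,7): δ = 145.60°  ·
antipodal pairs: 13

count = 13; pairs: (0,2), (0,3), (0,4), (0,5), (1,5), (1,6), (2,6), (2,7), (3,6), (3,7), (4,6), (4,7), (5,7)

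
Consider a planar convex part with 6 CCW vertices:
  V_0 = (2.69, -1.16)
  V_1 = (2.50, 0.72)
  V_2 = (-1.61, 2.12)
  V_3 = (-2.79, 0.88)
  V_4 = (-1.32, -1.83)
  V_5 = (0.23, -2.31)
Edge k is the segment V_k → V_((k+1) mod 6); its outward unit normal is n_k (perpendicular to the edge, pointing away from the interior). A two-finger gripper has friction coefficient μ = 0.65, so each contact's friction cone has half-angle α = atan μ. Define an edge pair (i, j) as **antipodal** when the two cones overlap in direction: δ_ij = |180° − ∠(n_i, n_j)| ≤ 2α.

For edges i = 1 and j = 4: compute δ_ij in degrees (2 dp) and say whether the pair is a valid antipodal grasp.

δ = 1.60°, valid

α = atan 0.65 = 33.02°;  2α = 66.05°
edge 1: e_1 = (-4.11, +1.40);  n_1 = (+0.3224, +0.9466)
edge 4: e_4 = (+1.55, -0.48);  n_4 = (-0.2958, -0.9552)
∠(n_1, n_4) = 178.40°
δ = |180° − 178.40°| = 1.60°
1.60° ≤ 2α = 66.05°  →  valid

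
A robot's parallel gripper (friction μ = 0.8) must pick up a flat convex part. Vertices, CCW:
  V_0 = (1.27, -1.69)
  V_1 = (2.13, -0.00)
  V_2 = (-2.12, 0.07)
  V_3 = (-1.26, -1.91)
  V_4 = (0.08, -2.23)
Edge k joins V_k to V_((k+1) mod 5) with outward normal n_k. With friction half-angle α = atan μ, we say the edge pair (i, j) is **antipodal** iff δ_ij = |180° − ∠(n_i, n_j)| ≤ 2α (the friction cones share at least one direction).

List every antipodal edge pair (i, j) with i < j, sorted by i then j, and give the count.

count = 5; pairs: (0,1), (0,2), (1,2), (1,3), (1,4)

α = atan 0.8 = 38.66°;  2α = 77.32°
n_0 = (+0.8912, -0.4535)
n_1 = (+0.0165, +0.9999)
n_2 = (-0.9172, -0.3984)
n_3 = (-0.2323, -0.9727)
n_4 = (+0.4132, -0.9106)
  (0,1): δ = 63.97°  ✓
  (0,2): δ = 50.45°  ✓
  (0,3): δ = 103.54°  ·
  (0,4): δ = 141.38°  ·
  (1,2): δ = 65.58°  ✓
  (1,3): δ = 12.49°  ✓
  (1,4): δ = 25.35°  ✓
  (2,3): δ = 126.91°  ·
  (2,4): δ = 89.07°  ·
  (3,4): δ = 142.16°  ·
antipodal pairs: 5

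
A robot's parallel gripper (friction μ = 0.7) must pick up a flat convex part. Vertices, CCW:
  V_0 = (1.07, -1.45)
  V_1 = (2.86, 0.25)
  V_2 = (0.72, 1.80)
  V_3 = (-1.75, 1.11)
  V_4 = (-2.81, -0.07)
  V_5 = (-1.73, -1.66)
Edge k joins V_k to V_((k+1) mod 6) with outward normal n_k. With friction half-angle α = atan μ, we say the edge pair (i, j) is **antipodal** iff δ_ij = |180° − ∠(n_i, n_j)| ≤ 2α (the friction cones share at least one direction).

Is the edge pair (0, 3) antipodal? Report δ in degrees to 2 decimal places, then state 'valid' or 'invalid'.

α = atan 0.7 = 34.99°;  2α = 69.98°
edge 0: e_0 = (+1.79, +1.70);  n_0 = (+0.6886, -0.7251)
edge 3: e_3 = (-1.06, -1.18);  n_3 = (-0.7439, +0.6683)
∠(n_0, n_3) = 175.46°
δ = |180° − 175.46°| = 4.54°
4.54° ≤ 2α = 69.98°  →  valid

δ = 4.54°, valid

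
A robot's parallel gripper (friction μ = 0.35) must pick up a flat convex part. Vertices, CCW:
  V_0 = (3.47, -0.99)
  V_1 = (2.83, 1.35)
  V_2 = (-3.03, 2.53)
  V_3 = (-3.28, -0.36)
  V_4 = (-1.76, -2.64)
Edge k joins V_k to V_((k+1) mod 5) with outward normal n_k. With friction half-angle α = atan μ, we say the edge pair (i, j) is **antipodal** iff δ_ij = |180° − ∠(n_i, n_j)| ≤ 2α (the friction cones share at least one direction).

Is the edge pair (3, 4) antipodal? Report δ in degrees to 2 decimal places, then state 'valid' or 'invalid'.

α = atan 0.35 = 19.29°;  2α = 38.58°
edge 3: e_3 = (+1.52, -2.28);  n_3 = (-0.8321, -0.5547)
edge 4: e_4 = (+5.23, +1.65);  n_4 = (+0.3009, -0.9537)
∠(n_3, n_4) = 73.82°
δ = |180° − 73.82°| = 106.18°
106.18° > 2α = 38.58°  →  invalid

δ = 106.18°, invalid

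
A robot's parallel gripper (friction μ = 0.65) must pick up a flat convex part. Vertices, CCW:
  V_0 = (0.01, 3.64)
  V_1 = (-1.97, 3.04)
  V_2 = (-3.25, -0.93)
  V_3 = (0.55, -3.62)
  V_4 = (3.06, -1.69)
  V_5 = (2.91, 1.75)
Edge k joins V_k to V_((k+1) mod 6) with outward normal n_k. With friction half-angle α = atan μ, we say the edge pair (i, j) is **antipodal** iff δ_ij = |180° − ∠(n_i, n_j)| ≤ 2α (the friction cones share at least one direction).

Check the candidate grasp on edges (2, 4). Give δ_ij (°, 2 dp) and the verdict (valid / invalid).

α = atan 0.65 = 33.02°;  2α = 66.05°
edge 2: e_2 = (+3.80, -2.69);  n_2 = (-0.5778, -0.8162)
edge 4: e_4 = (-0.15, +3.44);  n_4 = (+0.9991, +0.0436)
∠(n_2, n_4) = 127.79°
δ = |180° − 127.79°| = 52.21°
52.21° ≤ 2α = 66.05°  →  valid

δ = 52.21°, valid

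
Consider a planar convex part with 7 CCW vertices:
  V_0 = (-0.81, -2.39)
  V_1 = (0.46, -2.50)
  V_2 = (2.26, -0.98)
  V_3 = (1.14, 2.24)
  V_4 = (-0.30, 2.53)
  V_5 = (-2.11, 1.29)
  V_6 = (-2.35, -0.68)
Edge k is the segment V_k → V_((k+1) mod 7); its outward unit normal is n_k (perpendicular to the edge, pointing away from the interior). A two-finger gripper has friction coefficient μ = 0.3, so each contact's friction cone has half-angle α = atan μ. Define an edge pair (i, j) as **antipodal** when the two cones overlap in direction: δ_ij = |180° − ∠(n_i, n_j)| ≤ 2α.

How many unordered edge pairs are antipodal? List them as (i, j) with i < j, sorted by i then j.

count = 4; pairs: (0,3), (1,4), (2,5), (2,6)

α = atan 0.3 = 16.70°;  2α = 33.40°
n_0 = (-0.0863, -0.9963)
n_1 = (+0.6452, -0.7640)
n_2 = (+0.9445, +0.3285)
n_3 = (+0.1974, +0.9803)
n_4 = (-0.5652, +0.8250)
n_5 = (-0.9927, +0.1209)
n_6 = (-0.7431, -0.6692)
  (0,1): δ = 134.87°  ·
  (0,2): δ = 65.87°  ·
  (0,3): δ = 6.44°  ✓
  (0,4): δ = 39.36°  ·
  (0,5): δ = 88.00°  ·
  (0,6): δ = 136.96°  ·
  (1,2): δ = 111.00°  ·
  (1,3): δ = 51.57°  ·
  (1,4): δ = 5.76°  ✓
  (1,5): δ = 42.87°  ·
  (1,6): δ = 91.83°  ·
  (2,3): δ = 120.57°  ·
  (2,4): δ = 74.76°  ·
  (2,5): δ = 26.12°  ✓
  (2,6): δ = 22.83°  ✓
  (3,4): δ = 134.20°  ·
  (3,5): δ = 85.56°  ·
  (3,6): δ = 36.61°  ·
  (4,5): δ = 131.36°  ·
  (4,6): δ = 82.41°  ·
  (5,6): δ = 131.05°  ·
antipodal pairs: 4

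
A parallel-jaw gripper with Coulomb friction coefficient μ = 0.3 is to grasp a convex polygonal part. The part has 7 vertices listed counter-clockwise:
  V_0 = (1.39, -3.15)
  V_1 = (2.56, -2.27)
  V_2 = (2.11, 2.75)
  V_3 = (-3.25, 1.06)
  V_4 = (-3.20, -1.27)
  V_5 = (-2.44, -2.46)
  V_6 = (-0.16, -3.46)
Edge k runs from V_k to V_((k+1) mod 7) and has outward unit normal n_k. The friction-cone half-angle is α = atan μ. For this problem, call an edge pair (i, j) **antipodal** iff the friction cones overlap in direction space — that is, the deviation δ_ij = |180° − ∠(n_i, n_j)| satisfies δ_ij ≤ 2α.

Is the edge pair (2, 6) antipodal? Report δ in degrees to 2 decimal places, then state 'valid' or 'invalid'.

α = atan 0.3 = 16.70°;  2α = 33.40°
edge 2: e_2 = (-5.36, -1.69);  n_2 = (-0.3007, +0.9537)
edge 6: e_6 = (+1.55, +0.31);  n_6 = (+0.1961, -0.9806)
∠(n_2, n_6) = 173.81°
δ = |180° − 173.81°| = 6.19°
6.19° ≤ 2α = 33.40°  →  valid

δ = 6.19°, valid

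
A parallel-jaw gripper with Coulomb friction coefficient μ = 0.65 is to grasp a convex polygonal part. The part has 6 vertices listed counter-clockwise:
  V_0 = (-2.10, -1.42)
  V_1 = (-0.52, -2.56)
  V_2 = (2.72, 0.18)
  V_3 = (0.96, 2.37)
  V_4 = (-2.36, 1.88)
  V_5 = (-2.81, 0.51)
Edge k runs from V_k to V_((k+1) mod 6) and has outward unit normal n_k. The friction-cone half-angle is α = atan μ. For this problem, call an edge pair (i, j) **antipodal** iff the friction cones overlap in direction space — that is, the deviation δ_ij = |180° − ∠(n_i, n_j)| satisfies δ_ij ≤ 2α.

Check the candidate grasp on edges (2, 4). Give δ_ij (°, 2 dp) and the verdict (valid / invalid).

α = atan 0.65 = 33.02°;  2α = 66.05°
edge 2: e_2 = (-1.76, +2.19);  n_2 = (+0.7795, +0.6264)
edge 4: e_4 = (-0.45, -1.37);  n_4 = (-0.9501, +0.3121)
∠(n_2, n_4) = 123.03°
δ = |180° − 123.03°| = 56.97°
56.97° ≤ 2α = 66.05°  →  valid

δ = 56.97°, valid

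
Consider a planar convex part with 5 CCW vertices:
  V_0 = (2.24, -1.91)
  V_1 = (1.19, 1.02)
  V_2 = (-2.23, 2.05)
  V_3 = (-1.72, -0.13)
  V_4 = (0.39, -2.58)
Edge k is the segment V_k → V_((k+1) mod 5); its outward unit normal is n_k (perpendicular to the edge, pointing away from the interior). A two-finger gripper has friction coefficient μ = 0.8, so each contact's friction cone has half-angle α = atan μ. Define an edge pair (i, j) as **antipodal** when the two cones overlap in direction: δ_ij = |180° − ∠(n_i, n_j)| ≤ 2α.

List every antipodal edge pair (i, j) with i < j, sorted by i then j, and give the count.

count = 5; pairs: (0,2), (0,3), (1,2), (1,3), (1,4)

α = atan 0.8 = 38.66°;  2α = 77.32°
n_0 = (+0.9414, +0.3374)
n_1 = (+0.2884, +0.9575)
n_2 = (-0.9737, -0.2278)
n_3 = (-0.7577, -0.6526)
n_4 = (+0.3405, -0.9402)
  (0,1): δ = 126.48°  ·
  (0,2): δ = 6.55°  ✓
  (0,3): δ = 21.02°  ✓
  (0,4): δ = 90.19°  ·
  (1,2): δ = 60.07°  ✓
  (1,3): δ = 32.50°  ✓
  (1,4): δ = 36.67°  ✓
  (2,3): δ = 152.43°  ·
  (2,4): δ = 83.26°  ·
  (3,4): δ = 110.83°  ·
antipodal pairs: 5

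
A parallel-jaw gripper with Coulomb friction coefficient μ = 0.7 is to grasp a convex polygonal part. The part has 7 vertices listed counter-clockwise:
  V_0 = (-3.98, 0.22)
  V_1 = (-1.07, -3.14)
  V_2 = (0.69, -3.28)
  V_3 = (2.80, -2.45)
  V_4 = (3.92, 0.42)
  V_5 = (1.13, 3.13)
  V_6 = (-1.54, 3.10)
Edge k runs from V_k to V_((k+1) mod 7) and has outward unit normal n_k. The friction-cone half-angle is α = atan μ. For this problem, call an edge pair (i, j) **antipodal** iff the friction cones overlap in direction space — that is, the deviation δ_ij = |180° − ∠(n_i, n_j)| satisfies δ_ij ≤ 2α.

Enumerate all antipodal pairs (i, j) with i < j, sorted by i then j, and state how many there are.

count = 11; pairs: (0,3), (0,4), (0,5), (1,4), (1,5), (1,6), (2,4), (2,5), (2,6), (3,5), (3,6)

α = atan 0.7 = 34.99°;  2α = 69.98°
n_0 = (-0.7559, -0.6547)
n_1 = (-0.0793, -0.9969)
n_2 = (+0.3661, -0.9306)
n_3 = (+0.9316, -0.3635)
n_4 = (+0.6967, +0.7173)
n_5 = (-0.0112, +0.9999)
n_6 = (-0.7630, +0.6464)
  (0,1): δ = 135.44°  ·
  (0,2): δ = 109.42°  ·
  (0,3): δ = 62.21°  ✓
  (0,4): δ = 4.94°  ✓
  (0,5): δ = 49.75°  ✓
  (0,6): δ = 98.83°  ·
  (1,2): δ = 153.98°  ·
  (1,3): δ = 106.77°  ·
  (1,4): δ = 39.62°  ✓
  (1,5): δ = 5.19°  ✓
  (1,6): δ = 54.28°  ✓
  (2,3): δ = 132.79°  ·
  (2,4): δ = 65.64°  ✓
  (2,5): δ = 20.83°  ✓
  (2,6): δ = 28.26°  ✓
  (3,4): δ = 112.85°  ·
  (3,5): δ = 68.04°  ✓
  (3,6): δ = 18.95°  ✓
  (4,5): δ = 135.19°  ·
  (4,6): δ = 86.11°  ·
  (5,6): δ = 130.92°  ·
antipodal pairs: 11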